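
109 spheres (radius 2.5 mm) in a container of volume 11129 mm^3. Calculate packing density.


V_sphere = 4/3*pi*2.5^3 = 65.4498 mm^3
Total V = 109*65.4498 = 7134.0282 mm^3
PD = 7134.0282 / 11129 = 0.641

0.641


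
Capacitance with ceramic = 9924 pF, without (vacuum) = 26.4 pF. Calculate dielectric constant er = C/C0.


er = 9924 / 26.4 = 375.91

375.91


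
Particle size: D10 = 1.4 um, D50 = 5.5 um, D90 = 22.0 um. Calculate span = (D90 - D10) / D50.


Span = (22.0 - 1.4) / 5.5 = 20.6 / 5.5 = 3.745

3.745


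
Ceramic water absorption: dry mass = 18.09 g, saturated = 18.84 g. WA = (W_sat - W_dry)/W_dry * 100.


WA = (18.84 - 18.09) / 18.09 * 100 = 4.15%

4.15


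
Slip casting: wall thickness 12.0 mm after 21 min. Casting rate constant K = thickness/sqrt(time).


K = 12.0 / sqrt(21) = 12.0 / 4.5826 = 2.619 mm/min^0.5

2.619


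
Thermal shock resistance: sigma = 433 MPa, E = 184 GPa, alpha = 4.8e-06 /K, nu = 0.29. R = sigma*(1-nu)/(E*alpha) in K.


R = 433*(1-0.29)/(184*1000*4.8e-06) = 348 K

348


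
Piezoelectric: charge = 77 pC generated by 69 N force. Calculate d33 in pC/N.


d33 = 77 / 69 = 1.1 pC/N

1.1


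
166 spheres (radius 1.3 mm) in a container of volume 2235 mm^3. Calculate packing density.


V_sphere = 4/3*pi*1.3^3 = 9.2028 mm^3
Total V = 166*9.2028 = 1527.6648 mm^3
PD = 1527.6648 / 2235 = 0.684

0.684


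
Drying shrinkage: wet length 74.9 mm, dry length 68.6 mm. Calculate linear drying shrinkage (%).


DS = (74.9 - 68.6) / 74.9 * 100 = 8.41%

8.41


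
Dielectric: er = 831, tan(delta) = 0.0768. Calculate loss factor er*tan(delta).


Loss = 831 * 0.0768 = 63.821

63.821


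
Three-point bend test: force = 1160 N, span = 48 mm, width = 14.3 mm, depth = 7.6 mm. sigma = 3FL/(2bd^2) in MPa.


sigma = 3*1160*48/(2*14.3*7.6^2) = 101.1 MPa

101.1


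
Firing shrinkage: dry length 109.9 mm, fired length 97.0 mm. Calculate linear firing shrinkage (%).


FS = (109.9 - 97.0) / 109.9 * 100 = 11.74%

11.74


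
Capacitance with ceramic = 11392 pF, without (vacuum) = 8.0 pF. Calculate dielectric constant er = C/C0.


er = 11392 / 8.0 = 1424.0

1424.0


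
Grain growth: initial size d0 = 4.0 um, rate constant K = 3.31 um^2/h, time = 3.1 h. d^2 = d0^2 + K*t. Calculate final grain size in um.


d^2 = 4.0^2 + 3.31*3.1 = 26.261
d = sqrt(26.261) = 5.12 um

5.12


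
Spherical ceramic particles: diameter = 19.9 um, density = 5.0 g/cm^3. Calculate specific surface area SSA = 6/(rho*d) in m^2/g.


SSA = 6 / (5.0 * 19.9) = 0.06 m^2/g

0.06


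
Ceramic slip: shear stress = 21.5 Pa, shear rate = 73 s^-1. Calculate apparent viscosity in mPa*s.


eta = tau/gamma * 1000 = 21.5/73 * 1000 = 294.5 mPa*s

294.5


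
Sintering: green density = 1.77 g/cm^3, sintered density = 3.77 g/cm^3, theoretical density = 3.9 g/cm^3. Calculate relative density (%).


Relative = 3.77 / 3.9 * 100 = 96.7%

96.7


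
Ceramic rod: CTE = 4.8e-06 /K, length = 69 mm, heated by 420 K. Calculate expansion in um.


dL = 4.8e-06 * 69 * 420 * 1000 = 139.104 um

139.104


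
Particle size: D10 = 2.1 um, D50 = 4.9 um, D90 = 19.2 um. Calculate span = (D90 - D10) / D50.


Span = (19.2 - 2.1) / 4.9 = 17.1 / 4.9 = 3.49

3.49


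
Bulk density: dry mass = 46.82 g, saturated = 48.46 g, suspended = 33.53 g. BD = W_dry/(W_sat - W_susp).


BD = 46.82 / (48.46 - 33.53) = 46.82 / 14.93 = 3.136 g/cm^3

3.136


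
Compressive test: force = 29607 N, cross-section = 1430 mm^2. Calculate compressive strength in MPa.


CS = 29607 / 1430 = 20.7 MPa

20.7


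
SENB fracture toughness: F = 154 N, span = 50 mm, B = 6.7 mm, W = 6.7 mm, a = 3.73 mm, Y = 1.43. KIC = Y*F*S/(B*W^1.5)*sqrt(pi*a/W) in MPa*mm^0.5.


KIC = 1.43*154*50/(6.7*6.7^1.5)*sqrt(pi*3.73/6.7) = 125.32

125.32


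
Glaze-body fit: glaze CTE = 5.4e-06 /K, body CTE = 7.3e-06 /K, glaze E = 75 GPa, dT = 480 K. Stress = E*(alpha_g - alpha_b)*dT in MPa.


Stress = 75*1000*(5.4e-06 - 7.3e-06)*480 = -68.4 MPa

-68.4


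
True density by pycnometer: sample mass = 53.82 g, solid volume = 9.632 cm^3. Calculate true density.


TD = 53.82 / 9.632 = 5.588 g/cm^3

5.588


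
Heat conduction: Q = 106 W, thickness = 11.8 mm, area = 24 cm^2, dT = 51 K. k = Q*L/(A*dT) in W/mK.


k = 106*11.8/1000/(24/10000*51) = 10.22 W/mK

10.22


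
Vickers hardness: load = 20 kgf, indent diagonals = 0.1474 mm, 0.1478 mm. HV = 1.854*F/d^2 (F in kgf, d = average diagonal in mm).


d_avg = (0.1474+0.1478)/2 = 0.1476 mm
HV = 1.854*20/0.1476^2 = 1702

1702


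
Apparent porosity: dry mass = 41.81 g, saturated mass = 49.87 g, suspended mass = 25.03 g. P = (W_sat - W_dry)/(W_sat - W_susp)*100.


P = (49.87 - 41.81) / (49.87 - 25.03) * 100 = 8.06 / 24.84 * 100 = 32.4%

32.4


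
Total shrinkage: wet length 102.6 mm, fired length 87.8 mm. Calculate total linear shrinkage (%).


TS = (102.6 - 87.8) / 102.6 * 100 = 14.42%

14.42


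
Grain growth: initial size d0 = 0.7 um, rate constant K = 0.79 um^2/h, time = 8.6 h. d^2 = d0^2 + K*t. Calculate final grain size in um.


d^2 = 0.7^2 + 0.79*8.6 = 7.284
d = sqrt(7.284) = 2.7 um

2.7


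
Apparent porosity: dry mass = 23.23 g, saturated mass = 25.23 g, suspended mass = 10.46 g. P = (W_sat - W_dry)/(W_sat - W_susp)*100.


P = (25.23 - 23.23) / (25.23 - 10.46) * 100 = 2.0 / 14.77 * 100 = 13.5%

13.5


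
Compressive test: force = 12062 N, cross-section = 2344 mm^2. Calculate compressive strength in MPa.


CS = 12062 / 2344 = 5.1 MPa

5.1


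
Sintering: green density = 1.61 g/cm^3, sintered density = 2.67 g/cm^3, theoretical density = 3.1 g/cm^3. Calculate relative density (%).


Relative = 2.67 / 3.1 * 100 = 86.1%

86.1


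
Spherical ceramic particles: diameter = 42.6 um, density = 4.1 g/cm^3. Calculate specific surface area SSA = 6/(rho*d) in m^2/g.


SSA = 6 / (4.1 * 42.6) = 0.034 m^2/g

0.034


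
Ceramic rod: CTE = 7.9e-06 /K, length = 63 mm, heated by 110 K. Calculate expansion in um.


dL = 7.9e-06 * 63 * 110 * 1000 = 54.747 um

54.747


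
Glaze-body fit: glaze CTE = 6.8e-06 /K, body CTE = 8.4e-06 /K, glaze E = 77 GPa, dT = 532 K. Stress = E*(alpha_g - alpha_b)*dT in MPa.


Stress = 77*1000*(6.8e-06 - 8.4e-06)*532 = -65.5 MPa

-65.5


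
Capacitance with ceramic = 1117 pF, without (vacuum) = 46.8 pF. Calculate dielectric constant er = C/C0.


er = 1117 / 46.8 = 23.87

23.87


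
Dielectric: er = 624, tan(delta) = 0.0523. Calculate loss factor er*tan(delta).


Loss = 624 * 0.0523 = 32.635

32.635


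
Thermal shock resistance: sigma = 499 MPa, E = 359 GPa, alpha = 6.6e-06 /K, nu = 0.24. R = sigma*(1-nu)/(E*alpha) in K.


R = 499*(1-0.24)/(359*1000*6.6e-06) = 160 K

160


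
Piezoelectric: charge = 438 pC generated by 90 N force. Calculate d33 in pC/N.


d33 = 438 / 90 = 4.9 pC/N

4.9


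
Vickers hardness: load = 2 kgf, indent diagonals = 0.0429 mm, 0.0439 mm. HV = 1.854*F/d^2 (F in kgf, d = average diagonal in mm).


d_avg = (0.0429+0.0439)/2 = 0.0434 mm
HV = 1.854*2/0.0434^2 = 1969

1969


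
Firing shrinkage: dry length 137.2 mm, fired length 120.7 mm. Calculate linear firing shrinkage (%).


FS = (137.2 - 120.7) / 137.2 * 100 = 12.03%

12.03


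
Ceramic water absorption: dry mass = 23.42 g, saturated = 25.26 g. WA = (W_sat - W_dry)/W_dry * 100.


WA = (25.26 - 23.42) / 23.42 * 100 = 7.86%

7.86


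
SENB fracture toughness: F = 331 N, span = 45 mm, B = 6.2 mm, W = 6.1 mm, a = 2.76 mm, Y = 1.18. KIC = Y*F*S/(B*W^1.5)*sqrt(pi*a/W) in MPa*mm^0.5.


KIC = 1.18*331*45/(6.2*6.1^1.5)*sqrt(pi*2.76/6.1) = 224.34

224.34


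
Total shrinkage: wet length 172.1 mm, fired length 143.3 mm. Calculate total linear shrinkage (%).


TS = (172.1 - 143.3) / 172.1 * 100 = 16.73%

16.73


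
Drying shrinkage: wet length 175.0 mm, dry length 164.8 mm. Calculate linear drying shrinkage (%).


DS = (175.0 - 164.8) / 175.0 * 100 = 5.83%

5.83


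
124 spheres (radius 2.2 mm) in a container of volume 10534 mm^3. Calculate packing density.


V_sphere = 4/3*pi*2.2^3 = 44.6022 mm^3
Total V = 124*44.6022 = 5530.6728 mm^3
PD = 5530.6728 / 10534 = 0.525

0.525


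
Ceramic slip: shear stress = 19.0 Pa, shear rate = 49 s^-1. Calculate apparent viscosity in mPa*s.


eta = tau/gamma * 1000 = 19.0/49 * 1000 = 387.8 mPa*s

387.8


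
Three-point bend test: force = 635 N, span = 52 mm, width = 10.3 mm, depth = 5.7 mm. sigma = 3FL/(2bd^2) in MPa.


sigma = 3*635*52/(2*10.3*5.7^2) = 148.0 MPa

148.0


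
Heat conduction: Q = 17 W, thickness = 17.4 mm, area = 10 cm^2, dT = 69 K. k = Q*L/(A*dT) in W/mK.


k = 17*17.4/1000/(10/10000*69) = 4.29 W/mK

4.29


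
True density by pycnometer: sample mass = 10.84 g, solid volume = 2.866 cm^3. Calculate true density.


TD = 10.84 / 2.866 = 3.782 g/cm^3

3.782


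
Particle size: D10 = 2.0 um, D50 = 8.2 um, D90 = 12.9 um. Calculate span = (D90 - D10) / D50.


Span = (12.9 - 2.0) / 8.2 = 10.9 / 8.2 = 1.329

1.329


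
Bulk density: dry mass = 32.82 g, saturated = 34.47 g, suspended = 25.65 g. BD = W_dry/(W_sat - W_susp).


BD = 32.82 / (34.47 - 25.65) = 32.82 / 8.82 = 3.721 g/cm^3

3.721


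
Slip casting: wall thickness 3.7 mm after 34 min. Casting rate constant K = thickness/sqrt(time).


K = 3.7 / sqrt(34) = 3.7 / 5.831 = 0.635 mm/min^0.5

0.635


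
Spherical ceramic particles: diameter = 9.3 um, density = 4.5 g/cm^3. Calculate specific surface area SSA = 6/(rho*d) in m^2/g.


SSA = 6 / (4.5 * 9.3) = 0.143 m^2/g

0.143


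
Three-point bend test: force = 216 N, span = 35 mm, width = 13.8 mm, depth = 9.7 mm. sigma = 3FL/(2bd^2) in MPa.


sigma = 3*216*35/(2*13.8*9.7^2) = 8.7 MPa

8.7


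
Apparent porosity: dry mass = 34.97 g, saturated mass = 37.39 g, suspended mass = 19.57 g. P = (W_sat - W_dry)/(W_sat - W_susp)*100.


P = (37.39 - 34.97) / (37.39 - 19.57) * 100 = 2.42 / 17.82 * 100 = 13.6%

13.6


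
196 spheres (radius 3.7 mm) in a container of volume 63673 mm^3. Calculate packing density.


V_sphere = 4/3*pi*3.7^3 = 212.1748 mm^3
Total V = 196*212.1748 = 41586.2608 mm^3
PD = 41586.2608 / 63673 = 0.653

0.653


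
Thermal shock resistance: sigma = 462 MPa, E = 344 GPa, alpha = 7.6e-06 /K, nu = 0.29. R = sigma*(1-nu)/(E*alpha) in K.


R = 462*(1-0.29)/(344*1000*7.6e-06) = 125 K

125


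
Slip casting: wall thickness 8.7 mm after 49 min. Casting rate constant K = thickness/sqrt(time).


K = 8.7 / sqrt(49) = 8.7 / 7.0 = 1.243 mm/min^0.5

1.243


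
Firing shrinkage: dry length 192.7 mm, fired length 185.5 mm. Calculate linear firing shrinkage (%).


FS = (192.7 - 185.5) / 192.7 * 100 = 3.74%

3.74


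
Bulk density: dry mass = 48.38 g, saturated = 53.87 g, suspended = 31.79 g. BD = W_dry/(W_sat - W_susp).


BD = 48.38 / (53.87 - 31.79) = 48.38 / 22.08 = 2.191 g/cm^3

2.191


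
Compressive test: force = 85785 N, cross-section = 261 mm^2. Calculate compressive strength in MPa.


CS = 85785 / 261 = 328.7 MPa

328.7


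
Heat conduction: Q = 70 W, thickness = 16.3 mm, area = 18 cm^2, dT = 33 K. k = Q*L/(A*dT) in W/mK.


k = 70*16.3/1000/(18/10000*33) = 19.21 W/mK

19.21


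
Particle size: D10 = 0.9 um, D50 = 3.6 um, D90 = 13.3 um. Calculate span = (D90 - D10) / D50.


Span = (13.3 - 0.9) / 3.6 = 12.4 / 3.6 = 3.444

3.444


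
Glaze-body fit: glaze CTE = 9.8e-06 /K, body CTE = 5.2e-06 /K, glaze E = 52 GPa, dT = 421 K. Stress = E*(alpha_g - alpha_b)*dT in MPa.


Stress = 52*1000*(9.8e-06 - 5.2e-06)*421 = 100.7 MPa

100.7


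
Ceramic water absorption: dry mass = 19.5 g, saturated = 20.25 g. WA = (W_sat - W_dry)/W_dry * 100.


WA = (20.25 - 19.5) / 19.5 * 100 = 3.85%

3.85


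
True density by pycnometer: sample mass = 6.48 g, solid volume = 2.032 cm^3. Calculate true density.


TD = 6.48 / 2.032 = 3.189 g/cm^3

3.189


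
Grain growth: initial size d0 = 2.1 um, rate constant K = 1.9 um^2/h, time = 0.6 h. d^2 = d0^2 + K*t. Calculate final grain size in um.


d^2 = 2.1^2 + 1.9*0.6 = 5.55
d = sqrt(5.55) = 2.36 um

2.36


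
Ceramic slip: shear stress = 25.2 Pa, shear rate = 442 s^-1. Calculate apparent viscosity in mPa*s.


eta = tau/gamma * 1000 = 25.2/442 * 1000 = 57.0 mPa*s

57.0


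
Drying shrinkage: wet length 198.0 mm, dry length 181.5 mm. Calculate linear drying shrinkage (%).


DS = (198.0 - 181.5) / 198.0 * 100 = 8.33%

8.33


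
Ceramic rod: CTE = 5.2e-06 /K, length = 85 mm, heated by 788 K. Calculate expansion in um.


dL = 5.2e-06 * 85 * 788 * 1000 = 348.296 um

348.296


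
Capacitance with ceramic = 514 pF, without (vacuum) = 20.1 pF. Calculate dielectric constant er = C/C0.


er = 514 / 20.1 = 25.57

25.57


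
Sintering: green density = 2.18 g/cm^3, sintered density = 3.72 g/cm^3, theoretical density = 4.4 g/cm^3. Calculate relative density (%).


Relative = 3.72 / 4.4 * 100 = 84.5%

84.5


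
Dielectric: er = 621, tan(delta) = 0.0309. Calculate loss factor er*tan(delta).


Loss = 621 * 0.0309 = 19.189

19.189


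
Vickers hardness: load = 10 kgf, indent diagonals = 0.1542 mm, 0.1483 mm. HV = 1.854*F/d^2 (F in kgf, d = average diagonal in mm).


d_avg = (0.1542+0.1483)/2 = 0.15125 mm
HV = 1.854*10/0.15125^2 = 810

810


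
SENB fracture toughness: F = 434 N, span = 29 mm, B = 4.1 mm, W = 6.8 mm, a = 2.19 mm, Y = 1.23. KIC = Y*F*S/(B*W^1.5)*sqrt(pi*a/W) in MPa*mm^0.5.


KIC = 1.23*434*29/(4.1*6.8^1.5)*sqrt(pi*2.19/6.8) = 214.18

214.18


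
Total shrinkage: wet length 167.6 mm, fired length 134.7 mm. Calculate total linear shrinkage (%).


TS = (167.6 - 134.7) / 167.6 * 100 = 19.63%

19.63


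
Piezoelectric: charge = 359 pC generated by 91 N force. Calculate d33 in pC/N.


d33 = 359 / 91 = 3.9 pC/N

3.9


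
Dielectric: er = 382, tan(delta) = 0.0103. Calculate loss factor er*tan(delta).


Loss = 382 * 0.0103 = 3.935

3.935


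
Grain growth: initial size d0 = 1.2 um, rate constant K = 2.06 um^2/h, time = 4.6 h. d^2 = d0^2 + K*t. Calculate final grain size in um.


d^2 = 1.2^2 + 2.06*4.6 = 10.916
d = sqrt(10.916) = 3.3 um

3.3


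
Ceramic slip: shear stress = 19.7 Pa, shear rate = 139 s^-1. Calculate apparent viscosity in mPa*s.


eta = tau/gamma * 1000 = 19.7/139 * 1000 = 141.7 mPa*s

141.7


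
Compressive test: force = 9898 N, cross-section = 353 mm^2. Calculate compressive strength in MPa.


CS = 9898 / 353 = 28.0 MPa

28.0


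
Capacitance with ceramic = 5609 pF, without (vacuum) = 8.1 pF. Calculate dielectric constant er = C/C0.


er = 5609 / 8.1 = 692.47

692.47


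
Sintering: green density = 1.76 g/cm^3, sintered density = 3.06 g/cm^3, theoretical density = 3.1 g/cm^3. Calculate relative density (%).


Relative = 3.06 / 3.1 * 100 = 98.7%

98.7


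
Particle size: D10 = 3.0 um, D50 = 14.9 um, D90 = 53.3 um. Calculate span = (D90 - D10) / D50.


Span = (53.3 - 3.0) / 14.9 = 50.3 / 14.9 = 3.376

3.376


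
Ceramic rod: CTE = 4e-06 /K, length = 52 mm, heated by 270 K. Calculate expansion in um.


dL = 4e-06 * 52 * 270 * 1000 = 56.16 um

56.16


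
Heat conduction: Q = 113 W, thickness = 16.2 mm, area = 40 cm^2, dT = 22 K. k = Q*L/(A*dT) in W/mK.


k = 113*16.2/1000/(40/10000*22) = 20.8 W/mK

20.8


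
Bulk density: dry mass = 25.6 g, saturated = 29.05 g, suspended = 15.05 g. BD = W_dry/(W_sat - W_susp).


BD = 25.6 / (29.05 - 15.05) = 25.6 / 14.0 = 1.829 g/cm^3

1.829


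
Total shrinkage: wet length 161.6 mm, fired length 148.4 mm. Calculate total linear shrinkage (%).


TS = (161.6 - 148.4) / 161.6 * 100 = 8.17%

8.17


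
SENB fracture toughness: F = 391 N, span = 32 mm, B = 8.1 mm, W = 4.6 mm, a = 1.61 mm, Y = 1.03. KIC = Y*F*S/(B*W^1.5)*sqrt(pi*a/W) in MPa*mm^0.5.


KIC = 1.03*391*32/(8.1*4.6^1.5)*sqrt(pi*1.61/4.6) = 169.1

169.1


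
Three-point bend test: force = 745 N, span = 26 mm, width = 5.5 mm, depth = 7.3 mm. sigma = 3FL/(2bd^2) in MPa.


sigma = 3*745*26/(2*5.5*7.3^2) = 99.1 MPa

99.1


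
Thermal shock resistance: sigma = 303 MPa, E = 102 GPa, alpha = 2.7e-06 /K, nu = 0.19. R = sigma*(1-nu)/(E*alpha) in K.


R = 303*(1-0.19)/(102*1000*2.7e-06) = 891 K

891


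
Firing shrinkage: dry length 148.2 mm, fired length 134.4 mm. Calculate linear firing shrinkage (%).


FS = (148.2 - 134.4) / 148.2 * 100 = 9.31%

9.31


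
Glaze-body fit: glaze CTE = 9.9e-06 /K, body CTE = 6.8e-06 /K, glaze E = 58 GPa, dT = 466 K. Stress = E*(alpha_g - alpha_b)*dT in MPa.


Stress = 58*1000*(9.9e-06 - 6.8e-06)*466 = 83.8 MPa

83.8


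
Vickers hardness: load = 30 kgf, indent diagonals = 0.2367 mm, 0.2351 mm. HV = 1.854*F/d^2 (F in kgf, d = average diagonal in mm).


d_avg = (0.2367+0.2351)/2 = 0.2359 mm
HV = 1.854*30/0.2359^2 = 999

999


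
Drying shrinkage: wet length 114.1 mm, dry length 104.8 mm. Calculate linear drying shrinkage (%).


DS = (114.1 - 104.8) / 114.1 * 100 = 8.15%

8.15


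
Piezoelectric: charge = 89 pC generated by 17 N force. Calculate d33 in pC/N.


d33 = 89 / 17 = 5.2 pC/N

5.2


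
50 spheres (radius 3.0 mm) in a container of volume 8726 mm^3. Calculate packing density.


V_sphere = 4/3*pi*3.0^3 = 113.0973 mm^3
Total V = 50*113.0973 = 5654.865 mm^3
PD = 5654.865 / 8726 = 0.648

0.648


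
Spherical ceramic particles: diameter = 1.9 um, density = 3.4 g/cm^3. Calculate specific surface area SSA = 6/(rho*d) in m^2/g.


SSA = 6 / (3.4 * 1.9) = 0.929 m^2/g

0.929


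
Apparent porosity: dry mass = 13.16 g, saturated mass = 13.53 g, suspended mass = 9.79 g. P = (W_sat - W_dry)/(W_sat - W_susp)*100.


P = (13.53 - 13.16) / (13.53 - 9.79) * 100 = 0.37 / 3.74 * 100 = 9.9%

9.9


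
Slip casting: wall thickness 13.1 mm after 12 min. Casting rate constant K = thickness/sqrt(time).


K = 13.1 / sqrt(12) = 13.1 / 3.4641 = 3.782 mm/min^0.5

3.782


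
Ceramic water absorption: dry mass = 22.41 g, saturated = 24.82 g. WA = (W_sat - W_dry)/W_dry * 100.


WA = (24.82 - 22.41) / 22.41 * 100 = 10.75%

10.75


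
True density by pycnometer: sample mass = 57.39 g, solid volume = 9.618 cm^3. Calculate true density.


TD = 57.39 / 9.618 = 5.967 g/cm^3

5.967


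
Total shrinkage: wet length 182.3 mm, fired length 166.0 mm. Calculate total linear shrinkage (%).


TS = (182.3 - 166.0) / 182.3 * 100 = 8.94%

8.94


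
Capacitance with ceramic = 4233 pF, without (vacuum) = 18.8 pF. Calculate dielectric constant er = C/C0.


er = 4233 / 18.8 = 225.16

225.16


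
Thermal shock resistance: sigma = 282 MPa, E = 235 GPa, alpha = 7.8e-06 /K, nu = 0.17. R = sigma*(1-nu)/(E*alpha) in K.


R = 282*(1-0.17)/(235*1000*7.8e-06) = 128 K

128


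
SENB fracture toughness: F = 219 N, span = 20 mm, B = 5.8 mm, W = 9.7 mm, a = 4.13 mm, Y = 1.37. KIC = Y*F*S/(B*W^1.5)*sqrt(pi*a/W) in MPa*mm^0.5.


KIC = 1.37*219*20/(5.8*9.7^1.5)*sqrt(pi*4.13/9.7) = 39.61

39.61


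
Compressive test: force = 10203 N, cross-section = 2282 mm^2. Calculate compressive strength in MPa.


CS = 10203 / 2282 = 4.5 MPa

4.5


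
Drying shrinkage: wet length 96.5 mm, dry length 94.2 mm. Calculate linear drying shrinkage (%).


DS = (96.5 - 94.2) / 96.5 * 100 = 2.38%

2.38


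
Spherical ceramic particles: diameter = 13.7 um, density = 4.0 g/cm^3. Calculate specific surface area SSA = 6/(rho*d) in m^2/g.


SSA = 6 / (4.0 * 13.7) = 0.109 m^2/g

0.109


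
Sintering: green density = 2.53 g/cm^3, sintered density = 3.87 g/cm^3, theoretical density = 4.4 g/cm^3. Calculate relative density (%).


Relative = 3.87 / 4.4 * 100 = 88.0%

88.0


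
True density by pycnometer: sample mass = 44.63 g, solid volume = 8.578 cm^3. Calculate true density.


TD = 44.63 / 8.578 = 5.203 g/cm^3

5.203


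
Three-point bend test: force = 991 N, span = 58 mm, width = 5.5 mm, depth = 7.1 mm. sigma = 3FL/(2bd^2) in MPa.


sigma = 3*991*58/(2*5.5*7.1^2) = 311.0 MPa

311.0


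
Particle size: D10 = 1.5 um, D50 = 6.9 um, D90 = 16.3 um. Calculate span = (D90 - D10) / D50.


Span = (16.3 - 1.5) / 6.9 = 14.8 / 6.9 = 2.145

2.145


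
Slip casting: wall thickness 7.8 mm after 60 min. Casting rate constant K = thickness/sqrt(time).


K = 7.8 / sqrt(60) = 7.8 / 7.746 = 1.007 mm/min^0.5

1.007


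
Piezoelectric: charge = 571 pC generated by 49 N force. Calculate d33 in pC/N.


d33 = 571 / 49 = 11.7 pC/N

11.7


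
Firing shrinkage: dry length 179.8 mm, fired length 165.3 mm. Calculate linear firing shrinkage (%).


FS = (179.8 - 165.3) / 179.8 * 100 = 8.06%

8.06


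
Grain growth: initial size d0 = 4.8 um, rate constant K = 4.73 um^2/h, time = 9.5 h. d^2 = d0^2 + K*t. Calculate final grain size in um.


d^2 = 4.8^2 + 4.73*9.5 = 67.975
d = sqrt(67.975) = 8.24 um

8.24


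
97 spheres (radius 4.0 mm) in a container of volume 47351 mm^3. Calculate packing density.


V_sphere = 4/3*pi*4.0^3 = 268.0826 mm^3
Total V = 97*268.0826 = 26004.0122 mm^3
PD = 26004.0122 / 47351 = 0.549

0.549


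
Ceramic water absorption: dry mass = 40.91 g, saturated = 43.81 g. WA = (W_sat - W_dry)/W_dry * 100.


WA = (43.81 - 40.91) / 40.91 * 100 = 7.09%

7.09


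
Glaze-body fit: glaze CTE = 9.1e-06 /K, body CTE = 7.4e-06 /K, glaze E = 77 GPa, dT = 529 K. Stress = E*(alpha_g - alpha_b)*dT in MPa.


Stress = 77*1000*(9.1e-06 - 7.4e-06)*529 = 69.2 MPa

69.2


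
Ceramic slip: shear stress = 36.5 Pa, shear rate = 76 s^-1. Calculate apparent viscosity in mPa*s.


eta = tau/gamma * 1000 = 36.5/76 * 1000 = 480.3 mPa*s

480.3


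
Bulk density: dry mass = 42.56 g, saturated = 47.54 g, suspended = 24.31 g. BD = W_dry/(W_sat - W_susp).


BD = 42.56 / (47.54 - 24.31) = 42.56 / 23.23 = 1.832 g/cm^3

1.832


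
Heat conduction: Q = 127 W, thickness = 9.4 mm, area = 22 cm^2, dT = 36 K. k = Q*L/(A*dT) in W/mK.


k = 127*9.4/1000/(22/10000*36) = 15.07 W/mK

15.07


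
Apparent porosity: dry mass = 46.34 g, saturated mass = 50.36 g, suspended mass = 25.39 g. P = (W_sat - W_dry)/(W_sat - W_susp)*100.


P = (50.36 - 46.34) / (50.36 - 25.39) * 100 = 4.02 / 24.97 * 100 = 16.1%

16.1


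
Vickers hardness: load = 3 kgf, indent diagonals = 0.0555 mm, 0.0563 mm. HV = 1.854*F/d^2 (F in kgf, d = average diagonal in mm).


d_avg = (0.0555+0.0563)/2 = 0.0559 mm
HV = 1.854*3/0.0559^2 = 1780

1780


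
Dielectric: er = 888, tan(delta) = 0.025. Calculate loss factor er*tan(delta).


Loss = 888 * 0.025 = 22.2

22.2


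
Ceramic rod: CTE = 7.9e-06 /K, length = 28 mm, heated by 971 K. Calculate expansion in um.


dL = 7.9e-06 * 28 * 971 * 1000 = 214.785 um

214.785


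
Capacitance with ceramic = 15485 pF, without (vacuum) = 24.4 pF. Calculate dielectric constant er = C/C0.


er = 15485 / 24.4 = 634.63

634.63


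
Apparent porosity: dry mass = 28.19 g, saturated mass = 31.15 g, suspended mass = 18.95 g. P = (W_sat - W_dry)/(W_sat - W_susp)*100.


P = (31.15 - 28.19) / (31.15 - 18.95) * 100 = 2.96 / 12.2 * 100 = 24.3%

24.3


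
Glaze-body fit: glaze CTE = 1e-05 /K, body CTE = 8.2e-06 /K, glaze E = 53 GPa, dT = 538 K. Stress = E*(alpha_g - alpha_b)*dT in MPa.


Stress = 53*1000*(1e-05 - 8.2e-06)*538 = 51.3 MPa

51.3


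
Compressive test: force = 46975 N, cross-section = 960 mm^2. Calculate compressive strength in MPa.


CS = 46975 / 960 = 48.9 MPa

48.9


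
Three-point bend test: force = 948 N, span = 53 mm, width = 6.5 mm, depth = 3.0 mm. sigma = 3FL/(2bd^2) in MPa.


sigma = 3*948*53/(2*6.5*3.0^2) = 1288.3 MPa

1288.3


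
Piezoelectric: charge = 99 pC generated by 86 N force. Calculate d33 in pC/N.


d33 = 99 / 86 = 1.2 pC/N

1.2


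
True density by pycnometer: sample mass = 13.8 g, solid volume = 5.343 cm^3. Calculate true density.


TD = 13.8 / 5.343 = 2.583 g/cm^3

2.583


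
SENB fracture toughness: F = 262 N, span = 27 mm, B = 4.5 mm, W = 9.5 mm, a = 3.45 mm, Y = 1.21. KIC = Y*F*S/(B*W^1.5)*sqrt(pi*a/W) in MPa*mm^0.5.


KIC = 1.21*262*27/(4.5*9.5^1.5)*sqrt(pi*3.45/9.5) = 69.39

69.39


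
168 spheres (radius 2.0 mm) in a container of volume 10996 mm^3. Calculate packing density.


V_sphere = 4/3*pi*2.0^3 = 33.5103 mm^3
Total V = 168*33.5103 = 5629.7304 mm^3
PD = 5629.7304 / 10996 = 0.512

0.512


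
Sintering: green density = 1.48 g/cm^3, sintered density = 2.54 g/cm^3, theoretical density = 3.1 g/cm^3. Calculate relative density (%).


Relative = 2.54 / 3.1 * 100 = 81.9%

81.9


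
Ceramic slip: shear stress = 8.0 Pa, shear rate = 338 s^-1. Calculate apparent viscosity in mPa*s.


eta = tau/gamma * 1000 = 8.0/338 * 1000 = 23.7 mPa*s

23.7


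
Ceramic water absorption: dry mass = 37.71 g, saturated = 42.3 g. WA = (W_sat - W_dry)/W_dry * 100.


WA = (42.3 - 37.71) / 37.71 * 100 = 12.17%

12.17


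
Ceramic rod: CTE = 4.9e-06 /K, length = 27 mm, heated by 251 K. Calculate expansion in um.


dL = 4.9e-06 * 27 * 251 * 1000 = 33.207 um

33.207


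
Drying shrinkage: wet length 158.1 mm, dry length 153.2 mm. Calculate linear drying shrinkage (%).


DS = (158.1 - 153.2) / 158.1 * 100 = 3.1%

3.1


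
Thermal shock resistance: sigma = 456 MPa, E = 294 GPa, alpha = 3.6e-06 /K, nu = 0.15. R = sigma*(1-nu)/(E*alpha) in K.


R = 456*(1-0.15)/(294*1000*3.6e-06) = 366 K

366


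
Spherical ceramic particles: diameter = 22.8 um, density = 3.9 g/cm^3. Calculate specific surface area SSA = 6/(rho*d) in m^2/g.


SSA = 6 / (3.9 * 22.8) = 0.067 m^2/g

0.067


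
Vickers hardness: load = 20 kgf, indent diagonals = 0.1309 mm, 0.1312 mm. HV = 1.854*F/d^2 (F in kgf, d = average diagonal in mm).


d_avg = (0.1309+0.1312)/2 = 0.13105 mm
HV = 1.854*20/0.13105^2 = 2159

2159


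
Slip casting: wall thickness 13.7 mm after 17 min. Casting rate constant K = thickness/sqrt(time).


K = 13.7 / sqrt(17) = 13.7 / 4.1231 = 3.323 mm/min^0.5

3.323


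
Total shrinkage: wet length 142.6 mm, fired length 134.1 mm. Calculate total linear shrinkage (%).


TS = (142.6 - 134.1) / 142.6 * 100 = 5.96%

5.96


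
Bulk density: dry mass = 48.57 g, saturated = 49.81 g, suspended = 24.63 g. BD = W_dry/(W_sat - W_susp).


BD = 48.57 / (49.81 - 24.63) = 48.57 / 25.18 = 1.929 g/cm^3

1.929


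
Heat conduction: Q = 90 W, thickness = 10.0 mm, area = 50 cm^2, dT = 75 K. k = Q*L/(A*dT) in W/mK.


k = 90*10.0/1000/(50/10000*75) = 2.4 W/mK

2.4


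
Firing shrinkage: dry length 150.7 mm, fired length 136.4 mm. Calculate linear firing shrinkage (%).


FS = (150.7 - 136.4) / 150.7 * 100 = 9.49%

9.49


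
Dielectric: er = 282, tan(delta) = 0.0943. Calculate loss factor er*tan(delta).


Loss = 282 * 0.0943 = 26.593

26.593


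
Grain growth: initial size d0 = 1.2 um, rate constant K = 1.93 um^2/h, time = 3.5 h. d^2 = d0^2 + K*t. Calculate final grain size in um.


d^2 = 1.2^2 + 1.93*3.5 = 8.195
d = sqrt(8.195) = 2.86 um

2.86


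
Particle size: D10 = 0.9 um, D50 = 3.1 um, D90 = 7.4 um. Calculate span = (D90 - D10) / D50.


Span = (7.4 - 0.9) / 3.1 = 6.5 / 3.1 = 2.097

2.097


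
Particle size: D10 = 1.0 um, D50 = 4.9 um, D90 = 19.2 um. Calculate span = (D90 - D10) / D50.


Span = (19.2 - 1.0) / 4.9 = 18.2 / 4.9 = 3.714

3.714


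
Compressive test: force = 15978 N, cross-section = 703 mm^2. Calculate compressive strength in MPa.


CS = 15978 / 703 = 22.7 MPa

22.7


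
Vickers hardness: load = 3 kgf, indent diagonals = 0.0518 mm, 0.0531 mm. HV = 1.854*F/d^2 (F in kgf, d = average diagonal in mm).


d_avg = (0.0518+0.0531)/2 = 0.05245 mm
HV = 1.854*3/0.05245^2 = 2022

2022


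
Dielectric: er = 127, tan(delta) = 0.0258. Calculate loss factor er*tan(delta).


Loss = 127 * 0.0258 = 3.277

3.277


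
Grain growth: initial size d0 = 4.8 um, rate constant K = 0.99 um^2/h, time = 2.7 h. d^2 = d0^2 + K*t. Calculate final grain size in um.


d^2 = 4.8^2 + 0.99*2.7 = 25.713
d = sqrt(25.713) = 5.07 um

5.07


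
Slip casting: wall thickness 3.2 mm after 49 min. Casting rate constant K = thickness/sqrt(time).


K = 3.2 / sqrt(49) = 3.2 / 7.0 = 0.457 mm/min^0.5

0.457


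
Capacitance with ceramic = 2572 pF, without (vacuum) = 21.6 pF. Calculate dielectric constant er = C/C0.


er = 2572 / 21.6 = 119.07

119.07


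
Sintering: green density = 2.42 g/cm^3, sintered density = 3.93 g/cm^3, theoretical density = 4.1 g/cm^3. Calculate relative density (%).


Relative = 3.93 / 4.1 * 100 = 95.9%

95.9


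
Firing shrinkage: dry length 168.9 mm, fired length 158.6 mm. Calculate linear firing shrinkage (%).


FS = (168.9 - 158.6) / 168.9 * 100 = 6.1%

6.1


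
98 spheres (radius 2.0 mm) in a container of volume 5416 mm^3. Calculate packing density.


V_sphere = 4/3*pi*2.0^3 = 33.5103 mm^3
Total V = 98*33.5103 = 3284.0094 mm^3
PD = 3284.0094 / 5416 = 0.606

0.606


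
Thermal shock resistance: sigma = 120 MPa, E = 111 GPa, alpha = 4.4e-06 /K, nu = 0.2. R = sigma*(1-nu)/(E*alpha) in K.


R = 120*(1-0.2)/(111*1000*4.4e-06) = 197 K

197


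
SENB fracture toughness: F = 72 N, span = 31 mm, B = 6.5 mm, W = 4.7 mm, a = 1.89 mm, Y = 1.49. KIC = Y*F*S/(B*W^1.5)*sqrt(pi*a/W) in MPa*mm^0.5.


KIC = 1.49*72*31/(6.5*4.7^1.5)*sqrt(pi*1.89/4.7) = 56.44

56.44


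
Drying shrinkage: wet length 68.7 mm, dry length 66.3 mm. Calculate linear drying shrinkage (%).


DS = (68.7 - 66.3) / 68.7 * 100 = 3.49%

3.49


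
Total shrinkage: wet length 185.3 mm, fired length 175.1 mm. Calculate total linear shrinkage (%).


TS = (185.3 - 175.1) / 185.3 * 100 = 5.5%

5.5


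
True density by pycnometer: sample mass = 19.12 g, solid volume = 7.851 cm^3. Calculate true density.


TD = 19.12 / 7.851 = 2.435 g/cm^3

2.435


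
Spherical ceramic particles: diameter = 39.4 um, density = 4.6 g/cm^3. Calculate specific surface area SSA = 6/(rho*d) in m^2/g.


SSA = 6 / (4.6 * 39.4) = 0.033 m^2/g

0.033


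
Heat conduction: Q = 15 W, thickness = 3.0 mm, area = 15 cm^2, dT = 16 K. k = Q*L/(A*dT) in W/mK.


k = 15*3.0/1000/(15/10000*16) = 1.88 W/mK

1.88


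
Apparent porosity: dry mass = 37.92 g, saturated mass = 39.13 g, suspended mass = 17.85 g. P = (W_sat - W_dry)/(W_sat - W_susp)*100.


P = (39.13 - 37.92) / (39.13 - 17.85) * 100 = 1.21 / 21.28 * 100 = 5.7%

5.7


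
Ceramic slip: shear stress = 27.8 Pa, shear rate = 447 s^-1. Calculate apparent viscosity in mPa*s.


eta = tau/gamma * 1000 = 27.8/447 * 1000 = 62.2 mPa*s

62.2


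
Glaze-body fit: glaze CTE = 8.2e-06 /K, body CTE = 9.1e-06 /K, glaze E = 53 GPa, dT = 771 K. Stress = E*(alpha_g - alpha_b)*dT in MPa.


Stress = 53*1000*(8.2e-06 - 9.1e-06)*771 = -36.8 MPa

-36.8


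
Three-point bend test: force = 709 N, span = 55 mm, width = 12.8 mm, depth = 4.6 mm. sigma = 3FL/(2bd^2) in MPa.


sigma = 3*709*55/(2*12.8*4.6^2) = 216.0 MPa

216.0


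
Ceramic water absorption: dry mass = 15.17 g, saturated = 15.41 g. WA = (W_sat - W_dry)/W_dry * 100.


WA = (15.41 - 15.17) / 15.17 * 100 = 1.58%

1.58


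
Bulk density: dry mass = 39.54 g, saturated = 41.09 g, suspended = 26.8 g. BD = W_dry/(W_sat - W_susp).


BD = 39.54 / (41.09 - 26.8) = 39.54 / 14.29 = 2.767 g/cm^3

2.767


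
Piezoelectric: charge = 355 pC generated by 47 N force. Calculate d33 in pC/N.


d33 = 355 / 47 = 7.6 pC/N

7.6


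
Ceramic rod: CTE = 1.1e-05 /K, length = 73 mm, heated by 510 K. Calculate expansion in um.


dL = 1.1e-05 * 73 * 510 * 1000 = 409.53 um

409.53


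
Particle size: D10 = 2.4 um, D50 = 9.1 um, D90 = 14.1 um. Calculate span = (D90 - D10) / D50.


Span = (14.1 - 2.4) / 9.1 = 11.7 / 9.1 = 1.286

1.286


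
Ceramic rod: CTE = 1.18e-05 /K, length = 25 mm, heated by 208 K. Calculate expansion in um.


dL = 1.18e-05 * 25 * 208 * 1000 = 61.36 um

61.36


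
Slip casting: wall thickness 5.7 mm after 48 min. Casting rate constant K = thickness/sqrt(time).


K = 5.7 / sqrt(48) = 5.7 / 6.9282 = 0.823 mm/min^0.5

0.823


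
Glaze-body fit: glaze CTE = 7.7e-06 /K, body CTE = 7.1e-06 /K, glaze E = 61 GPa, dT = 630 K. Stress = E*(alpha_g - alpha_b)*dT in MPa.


Stress = 61*1000*(7.7e-06 - 7.1e-06)*630 = 23.1 MPa

23.1


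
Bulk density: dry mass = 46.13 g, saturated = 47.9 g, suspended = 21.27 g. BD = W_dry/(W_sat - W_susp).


BD = 46.13 / (47.9 - 21.27) = 46.13 / 26.63 = 1.732 g/cm^3

1.732


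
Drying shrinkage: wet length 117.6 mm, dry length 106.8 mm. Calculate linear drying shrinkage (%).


DS = (117.6 - 106.8) / 117.6 * 100 = 9.18%

9.18


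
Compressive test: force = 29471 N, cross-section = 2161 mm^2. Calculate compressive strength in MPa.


CS = 29471 / 2161 = 13.6 MPa

13.6


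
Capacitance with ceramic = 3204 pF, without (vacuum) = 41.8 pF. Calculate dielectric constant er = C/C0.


er = 3204 / 41.8 = 76.65

76.65


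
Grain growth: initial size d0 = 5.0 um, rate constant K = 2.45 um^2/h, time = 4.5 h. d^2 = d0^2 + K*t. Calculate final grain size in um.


d^2 = 5.0^2 + 2.45*4.5 = 36.025
d = sqrt(36.025) = 6.0 um

6.0


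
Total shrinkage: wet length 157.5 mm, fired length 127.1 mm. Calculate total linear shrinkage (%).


TS = (157.5 - 127.1) / 157.5 * 100 = 19.3%

19.3


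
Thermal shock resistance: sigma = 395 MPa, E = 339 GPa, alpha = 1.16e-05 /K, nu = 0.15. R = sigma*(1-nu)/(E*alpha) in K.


R = 395*(1-0.15)/(339*1000*1.16e-05) = 85 K

85


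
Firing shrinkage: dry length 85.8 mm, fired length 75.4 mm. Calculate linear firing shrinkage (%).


FS = (85.8 - 75.4) / 85.8 * 100 = 12.12%

12.12


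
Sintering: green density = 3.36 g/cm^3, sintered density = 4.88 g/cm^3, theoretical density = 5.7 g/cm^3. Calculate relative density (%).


Relative = 4.88 / 5.7 * 100 = 85.6%

85.6


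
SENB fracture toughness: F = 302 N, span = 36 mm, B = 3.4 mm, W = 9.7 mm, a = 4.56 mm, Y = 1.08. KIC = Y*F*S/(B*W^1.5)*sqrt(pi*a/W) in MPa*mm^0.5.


KIC = 1.08*302*36/(3.4*9.7^1.5)*sqrt(pi*4.56/9.7) = 138.92

138.92


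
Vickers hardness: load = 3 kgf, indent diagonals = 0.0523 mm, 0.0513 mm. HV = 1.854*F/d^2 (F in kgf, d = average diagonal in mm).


d_avg = (0.0523+0.0513)/2 = 0.0518 mm
HV = 1.854*3/0.0518^2 = 2073

2073


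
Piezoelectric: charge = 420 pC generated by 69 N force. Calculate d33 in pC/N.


d33 = 420 / 69 = 6.1 pC/N

6.1


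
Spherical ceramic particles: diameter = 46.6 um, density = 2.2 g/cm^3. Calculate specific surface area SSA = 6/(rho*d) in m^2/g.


SSA = 6 / (2.2 * 46.6) = 0.059 m^2/g

0.059


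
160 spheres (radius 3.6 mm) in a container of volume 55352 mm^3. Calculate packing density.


V_sphere = 4/3*pi*3.6^3 = 195.4322 mm^3
Total V = 160*195.4322 = 31269.152 mm^3
PD = 31269.152 / 55352 = 0.565

0.565


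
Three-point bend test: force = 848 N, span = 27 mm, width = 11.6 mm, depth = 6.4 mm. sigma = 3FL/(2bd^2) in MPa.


sigma = 3*848*27/(2*11.6*6.4^2) = 72.3 MPa

72.3


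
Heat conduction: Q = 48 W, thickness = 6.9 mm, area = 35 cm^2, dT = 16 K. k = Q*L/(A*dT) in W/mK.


k = 48*6.9/1000/(35/10000*16) = 5.91 W/mK

5.91


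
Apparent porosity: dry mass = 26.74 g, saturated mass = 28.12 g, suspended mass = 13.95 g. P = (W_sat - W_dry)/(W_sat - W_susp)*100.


P = (28.12 - 26.74) / (28.12 - 13.95) * 100 = 1.38 / 14.17 * 100 = 9.7%

9.7


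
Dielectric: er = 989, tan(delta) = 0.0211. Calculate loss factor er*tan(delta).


Loss = 989 * 0.0211 = 20.868

20.868


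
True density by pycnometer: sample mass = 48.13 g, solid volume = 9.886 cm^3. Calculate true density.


TD = 48.13 / 9.886 = 4.869 g/cm^3

4.869


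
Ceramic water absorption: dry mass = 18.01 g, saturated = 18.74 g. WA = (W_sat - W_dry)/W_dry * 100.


WA = (18.74 - 18.01) / 18.01 * 100 = 4.05%

4.05


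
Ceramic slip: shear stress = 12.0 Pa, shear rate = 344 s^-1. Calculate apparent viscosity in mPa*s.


eta = tau/gamma * 1000 = 12.0/344 * 1000 = 34.9 mPa*s

34.9


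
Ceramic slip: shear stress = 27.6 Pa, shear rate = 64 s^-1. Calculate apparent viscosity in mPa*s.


eta = tau/gamma * 1000 = 27.6/64 * 1000 = 431.3 mPa*s

431.3


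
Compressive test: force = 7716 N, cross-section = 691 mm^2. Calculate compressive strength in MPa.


CS = 7716 / 691 = 11.2 MPa

11.2


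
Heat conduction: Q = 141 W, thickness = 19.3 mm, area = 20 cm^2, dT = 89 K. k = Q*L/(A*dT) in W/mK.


k = 141*19.3/1000/(20/10000*89) = 15.29 W/mK

15.29


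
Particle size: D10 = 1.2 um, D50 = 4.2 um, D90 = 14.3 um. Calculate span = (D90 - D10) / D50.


Span = (14.3 - 1.2) / 4.2 = 13.1 / 4.2 = 3.119

3.119


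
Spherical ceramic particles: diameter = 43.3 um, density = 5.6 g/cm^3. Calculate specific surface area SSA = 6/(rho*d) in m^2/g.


SSA = 6 / (5.6 * 43.3) = 0.025 m^2/g

0.025


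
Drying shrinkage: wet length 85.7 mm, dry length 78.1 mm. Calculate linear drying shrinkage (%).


DS = (85.7 - 78.1) / 85.7 * 100 = 8.87%

8.87


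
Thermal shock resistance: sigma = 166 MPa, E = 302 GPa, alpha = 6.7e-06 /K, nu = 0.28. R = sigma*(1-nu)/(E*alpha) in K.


R = 166*(1-0.28)/(302*1000*6.7e-06) = 59 K

59


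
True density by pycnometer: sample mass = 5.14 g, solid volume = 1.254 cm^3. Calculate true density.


TD = 5.14 / 1.254 = 4.099 g/cm^3

4.099


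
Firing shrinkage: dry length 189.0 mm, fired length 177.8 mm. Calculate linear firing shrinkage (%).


FS = (189.0 - 177.8) / 189.0 * 100 = 5.93%

5.93


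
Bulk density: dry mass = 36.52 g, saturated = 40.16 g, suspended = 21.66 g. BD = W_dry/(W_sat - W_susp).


BD = 36.52 / (40.16 - 21.66) = 36.52 / 18.5 = 1.974 g/cm^3

1.974


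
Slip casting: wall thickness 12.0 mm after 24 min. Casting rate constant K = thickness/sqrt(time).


K = 12.0 / sqrt(24) = 12.0 / 4.899 = 2.449 mm/min^0.5

2.449


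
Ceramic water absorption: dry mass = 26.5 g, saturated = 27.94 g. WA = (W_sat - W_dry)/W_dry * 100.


WA = (27.94 - 26.5) / 26.5 * 100 = 5.43%

5.43


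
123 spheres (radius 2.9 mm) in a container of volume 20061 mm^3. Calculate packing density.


V_sphere = 4/3*pi*2.9^3 = 102.1604 mm^3
Total V = 123*102.1604 = 12565.7292 mm^3
PD = 12565.7292 / 20061 = 0.626

0.626


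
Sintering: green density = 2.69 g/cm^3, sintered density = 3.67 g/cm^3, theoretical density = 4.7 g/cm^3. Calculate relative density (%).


Relative = 3.67 / 4.7 * 100 = 78.1%

78.1


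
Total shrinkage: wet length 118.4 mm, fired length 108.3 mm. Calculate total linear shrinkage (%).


TS = (118.4 - 108.3) / 118.4 * 100 = 8.53%

8.53


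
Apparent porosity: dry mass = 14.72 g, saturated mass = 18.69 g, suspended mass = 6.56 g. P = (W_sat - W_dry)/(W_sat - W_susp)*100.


P = (18.69 - 14.72) / (18.69 - 6.56) * 100 = 3.97 / 12.13 * 100 = 32.7%

32.7


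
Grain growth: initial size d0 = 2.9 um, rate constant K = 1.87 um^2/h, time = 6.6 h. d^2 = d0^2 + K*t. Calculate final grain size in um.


d^2 = 2.9^2 + 1.87*6.6 = 20.752
d = sqrt(20.752) = 4.56 um

4.56


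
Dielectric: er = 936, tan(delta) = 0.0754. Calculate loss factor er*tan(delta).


Loss = 936 * 0.0754 = 70.574

70.574


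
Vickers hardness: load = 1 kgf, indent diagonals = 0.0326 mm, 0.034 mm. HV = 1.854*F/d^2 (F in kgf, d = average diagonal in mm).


d_avg = (0.0326+0.034)/2 = 0.0333 mm
HV = 1.854*1/0.0333^2 = 1672

1672


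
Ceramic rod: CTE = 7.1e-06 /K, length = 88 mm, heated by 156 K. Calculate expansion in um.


dL = 7.1e-06 * 88 * 156 * 1000 = 97.469 um

97.469


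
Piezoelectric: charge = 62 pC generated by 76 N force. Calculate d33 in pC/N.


d33 = 62 / 76 = 0.8 pC/N

0.8


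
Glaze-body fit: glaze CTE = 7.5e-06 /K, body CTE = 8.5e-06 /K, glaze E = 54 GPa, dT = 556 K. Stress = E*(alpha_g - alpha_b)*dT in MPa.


Stress = 54*1000*(7.5e-06 - 8.5e-06)*556 = -30.0 MPa

-30.0
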